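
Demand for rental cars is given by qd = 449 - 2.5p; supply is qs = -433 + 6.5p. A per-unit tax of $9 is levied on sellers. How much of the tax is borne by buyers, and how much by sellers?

Buyers bear $6.5, sellers bear $2.5

Pre-tax equilibrium: p* = 98, q* = 204.
Tax on sellers shifts supply to qs = -433 + 6.5(p − 9) = -491.5 + 6.5p.
449 - 2.5p = -491.5 + 6.5p gives buyer price pb = 104.5; sellers receive ps = 104.5 − 9 = 95.5.
New quantity: q = 449 − 2.5(104.5) = 187.75.
Buyer burden = 104.5 − 98 = 6.5; seller burden = 98 − 95.5 = 2.5.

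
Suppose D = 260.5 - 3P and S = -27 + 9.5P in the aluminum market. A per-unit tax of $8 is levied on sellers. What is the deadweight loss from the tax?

Pre-tax equilibrium: P* = 23, Q* = 191.5.
Tax on sellers shifts supply to S = -27 + 9.5(P − 8) = -103 + 9.5P.
260.5 - 3P = -103 + 9.5P gives buyer price Pb = 29.08; sellers receive Ps = 29.08 − 8 = 21.08.
New quantity: Q = 260.5 − 3(29.08) = 173.26.
DWL = ½ × 8 × (191.5 − 173.26) = 72.96.

Deadweight loss = 72.96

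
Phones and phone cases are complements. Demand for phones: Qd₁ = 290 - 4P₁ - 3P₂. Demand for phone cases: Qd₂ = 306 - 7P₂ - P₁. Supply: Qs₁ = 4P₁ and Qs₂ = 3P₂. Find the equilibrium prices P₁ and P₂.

Market 1: 290 - 4P₁ - 3P₂ = 4P₁ → 8P₁ + 3P₂ = 290.
Market 2: 10P₂ + P₁ = 306.
Eliminating P₂: 10×(1) − 3×(2) gives 77P₁ = 1982, so P₁ = 1982/77.
Back-substitute into (2): P₂ = (306 − 1×1982/77) / 10 = 2158/77.

P₁ = 1982/77, P₂ = 2158/77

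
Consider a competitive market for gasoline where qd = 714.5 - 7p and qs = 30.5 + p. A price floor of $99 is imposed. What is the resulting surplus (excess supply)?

Surplus = 108

Equilibrium price would be p* = 85.5, so the floor at 99 binds.
At p = 99: qd = 21.5, qs = 129.5.
Surplus = 129.5 − 21.5 = 108.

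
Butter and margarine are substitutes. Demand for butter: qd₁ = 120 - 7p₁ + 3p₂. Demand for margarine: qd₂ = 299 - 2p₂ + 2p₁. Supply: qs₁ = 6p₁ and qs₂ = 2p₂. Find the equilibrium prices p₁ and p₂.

Market 1: 120 - 7p₁ + 3p₂ = 6p₁ → 13p₁ - 3p₂ = 120.
Market 2: 4p₂ - 2p₁ = 299.
Eliminating p₂: 4×(1) + 3×(2) gives 46p₁ = 1377, so p₁ = 1377/46.
Back-substitute into (2): p₂ = (299 + 2×1377/46) / 4 = 4127/46.

p₁ = 1377/46, p₂ = 4127/46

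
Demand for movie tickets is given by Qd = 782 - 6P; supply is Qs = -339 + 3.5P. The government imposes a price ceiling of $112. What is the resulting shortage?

Shortage = 57

Equilibrium price would be P* = 118, so the ceiling at 112 binds.
At P = 112: Qd = 782 − 6(112) = 110, Qs = -339 + 3.5(112) = 53.
Shortage = 110 − 53 = 57.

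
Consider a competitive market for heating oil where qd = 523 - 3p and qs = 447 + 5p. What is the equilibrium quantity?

Set qd = qs: 523 - 3p = 447 + 5p.
76 = 8p, so p* = 9.5.
q* = 523 − 3(9.5) = 494.5.

q* = 494.5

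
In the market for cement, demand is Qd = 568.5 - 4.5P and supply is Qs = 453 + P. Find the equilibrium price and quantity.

P* = 21, Q* = 474

Set Qd = Qs: 568.5 - 4.5P = 453 + P.
115.5 = 5.5P, so P* = 21.
Q* = 568.5 − 4.5(21) = 474.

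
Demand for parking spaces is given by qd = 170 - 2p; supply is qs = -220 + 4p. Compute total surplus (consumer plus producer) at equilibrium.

Equilibrium: 170 - 2p = -220 + 4p gives p* = 65, q* = 40.
Demand choke price: p = 85; supply starts at p = 55.
CS = ½(85 − 65)(40) = 400; PS = ½(65 − 55)(40) = 200.

Total surplus = 600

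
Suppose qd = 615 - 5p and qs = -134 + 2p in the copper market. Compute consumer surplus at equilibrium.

Consumer surplus = 640

Equilibrium: 615 - 5p = -134 + 2p gives p* = 107, q* = 80.
Demand choke price (qd = 0): p = 123.
CS = ½(123 − 107)(80) = 640.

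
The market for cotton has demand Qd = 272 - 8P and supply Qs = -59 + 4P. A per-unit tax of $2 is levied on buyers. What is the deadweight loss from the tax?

Pre-tax equilibrium: P* = 331/12, Q* = 154/3.
Tax on buyers shifts demand to Qd = 272 − 8(P + 2) = 256 - 8P.
256 - 8P = -59 + 4P gives seller price Ps = 26.25; buyers pay Pb = 26.25 + 2 = 28.25.
New quantity: Q = 272 − 8(28.25) = 46.
DWL = ½ × 2 × (154/3 − 46) = 16/3.

Deadweight loss = 16/3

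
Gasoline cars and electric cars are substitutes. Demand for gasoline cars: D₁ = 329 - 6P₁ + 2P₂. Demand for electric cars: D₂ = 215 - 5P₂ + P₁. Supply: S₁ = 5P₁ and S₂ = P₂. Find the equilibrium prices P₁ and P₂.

Market 1: 329 - 6P₁ + 2P₂ = 5P₁ → 11P₁ - 2P₂ = 329.
Market 2: 6P₂ - P₁ = 215.
Eliminating P₂: 6×(1) + 2×(2) gives 64P₁ = 2404, so P₁ = 37.5625.
Back-substitute into (2): P₂ = (215 + 1×37.5625) / 6 = 42.09375.

P₁ = 37.5625, P₂ = 42.09375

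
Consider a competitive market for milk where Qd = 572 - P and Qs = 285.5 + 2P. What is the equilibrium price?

P* = 95.5

Set Qd = Qs: 572 - P = 285.5 + 2P.
286.5 = 3P, so P* = 95.5.
Q* = 572 − 1(95.5) = 476.5.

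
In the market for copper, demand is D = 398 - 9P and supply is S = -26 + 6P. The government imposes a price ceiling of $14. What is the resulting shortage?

Equilibrium price would be P* = 424/15, so the ceiling at 14 binds.
At P = 14: D = 398 − 9(14) = 272, S = -26 + 6(14) = 58.
Shortage = 272 − 58 = 214.

Shortage = 214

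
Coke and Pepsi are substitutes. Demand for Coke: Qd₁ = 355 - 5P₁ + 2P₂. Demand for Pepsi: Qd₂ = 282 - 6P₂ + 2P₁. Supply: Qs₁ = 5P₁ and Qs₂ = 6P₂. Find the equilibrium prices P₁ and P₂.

P₁ = 1206/29, P₂ = 1765/58

Market 1: 355 - 5P₁ + 2P₂ = 5P₁ → 10P₁ - 2P₂ = 355.
Market 2: 12P₂ - 2P₁ = 282.
Eliminating P₂: 12×(1) + 2×(2) gives 116P₁ = 4824, so P₁ = 1206/29.
Back-substitute into (2): P₂ = (282 + 2×1206/29) / 12 = 1765/58.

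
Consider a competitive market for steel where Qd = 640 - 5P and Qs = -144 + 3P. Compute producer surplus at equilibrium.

Producer surplus = 3750

Equilibrium: 640 - 5P = -144 + 3P gives P* = 98, Q* = 150.
Supply starts at P = 48 (where Qs = 0).
PS = ½(98 − 48)(150) = 3750.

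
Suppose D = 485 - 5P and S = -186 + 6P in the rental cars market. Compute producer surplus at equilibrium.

Equilibrium: 485 - 5P = -186 + 6P gives P* = 61, Q* = 180.
Supply starts at P = 31 (where S = 0).
PS = ½(61 − 31)(180) = 2700.

Producer surplus = 2700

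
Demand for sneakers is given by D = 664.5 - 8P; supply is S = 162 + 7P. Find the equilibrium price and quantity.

P* = 33.5, Q* = 396.5

Set D = S: 664.5 - 8P = 162 + 7P.
502.5 = 15P, so P* = 33.5.
Q* = 664.5 − 8(33.5) = 396.5.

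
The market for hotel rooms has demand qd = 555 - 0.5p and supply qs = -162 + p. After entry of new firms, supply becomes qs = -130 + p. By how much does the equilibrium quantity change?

Δq = 32/3

Original equilibrium: p* = 478, q* = 316.
New equilibrium: 555 - 0.5p = -130 + p, so 685 = 1.5p and p' = 1370/3; q' = 555 − 0.5(1370/3) = 980/3.
Change in quantity: 980/3 − 316 = 32/3.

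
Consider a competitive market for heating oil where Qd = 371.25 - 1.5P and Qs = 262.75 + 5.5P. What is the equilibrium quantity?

Set Qd = Qs: 371.25 - 1.5P = 262.75 + 5.5P.
108.5 = 7P, so P* = 15.5.
Q* = 371.25 − 1.5(15.5) = 348.

Q* = 348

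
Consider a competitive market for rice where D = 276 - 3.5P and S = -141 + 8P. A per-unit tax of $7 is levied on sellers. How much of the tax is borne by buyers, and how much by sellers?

Buyers bear 112/23, sellers bear 49/23

Pre-tax equilibrium: P* = 834/23, Q* = 3429/23.
Tax on sellers shifts supply to S = -141 + 8(P − 7) = -197 + 8P.
276 - 3.5P = -197 + 8P gives buyer price Pb = 946/23; sellers receive Ps = 946/23 − 7 = 785/23.
New quantity: Q = 276 − 3.5(946/23) = 3037/23.
Buyer burden = 946/23 − 834/23 = 112/23; seller burden = 834/23 − 785/23 = 49/23.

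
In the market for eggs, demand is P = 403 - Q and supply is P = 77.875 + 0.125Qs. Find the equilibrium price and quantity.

Set the two price expressions equal: 403 - Q = 77.875 + 0.125Q.
325.125 = 1.125Q, so Q* = 289.
P* = 403 − (1)(289) = 114.

P* = 114, Q* = 289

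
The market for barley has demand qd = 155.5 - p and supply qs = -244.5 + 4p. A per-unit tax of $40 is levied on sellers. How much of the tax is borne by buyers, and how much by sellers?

Pre-tax equilibrium: p* = 80, q* = 75.5.
Tax on sellers shifts supply to qs = -244.5 + 4(p − 40) = -404.5 + 4p.
155.5 - p = -404.5 + 4p gives buyer price pb = 112; sellers receive ps = 112 − 40 = 72.
New quantity: q = 155.5 − 1(112) = 43.5.
Buyer burden = 112 − 80 = 32; seller burden = 80 − 72 = 8.

Buyers bear $32, sellers bear $8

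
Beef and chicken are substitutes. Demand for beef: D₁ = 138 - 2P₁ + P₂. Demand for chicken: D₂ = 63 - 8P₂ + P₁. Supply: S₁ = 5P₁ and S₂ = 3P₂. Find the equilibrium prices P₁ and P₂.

Market 1: 138 - 2P₁ + P₂ = 5P₁ → 7P₁ - P₂ = 138.
Market 2: 11P₂ - P₁ = 63.
Eliminating P₂: 11×(1) + 1×(2) gives 76P₁ = 1581, so P₁ = 1581/76.
Back-substitute into (2): P₂ = (63 + 1×1581/76) / 11 = 579/76.

P₁ = 1581/76, P₂ = 579/76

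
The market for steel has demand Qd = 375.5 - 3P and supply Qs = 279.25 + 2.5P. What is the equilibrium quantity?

Set Qd = Qs: 375.5 - 3P = 279.25 + 2.5P.
96.25 = 5.5P, so P* = 17.5.
Q* = 375.5 − 3(17.5) = 323.

Q* = 323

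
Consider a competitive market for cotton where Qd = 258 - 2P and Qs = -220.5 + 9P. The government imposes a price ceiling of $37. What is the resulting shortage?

Shortage = 71.5

Equilibrium price would be P* = 43.5, so the ceiling at 37 binds.
At P = 37: Qd = 258 − 2(37) = 184, Qs = -220.5 + 9(37) = 112.5.
Shortage = 184 − 112.5 = 71.5.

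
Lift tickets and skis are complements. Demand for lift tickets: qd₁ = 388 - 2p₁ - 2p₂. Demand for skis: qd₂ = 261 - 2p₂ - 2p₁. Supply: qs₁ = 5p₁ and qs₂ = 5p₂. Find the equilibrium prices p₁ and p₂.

p₁ = 2194/45, p₂ = 1051/45

Market 1: 388 - 2p₁ - 2p₂ = 5p₁ → 7p₁ + 2p₂ = 388.
Market 2: 7p₂ + 2p₁ = 261.
Eliminating p₂: 7×(1) − 2×(2) gives 45p₁ = 2194, so p₁ = 2194/45.
Back-substitute into (2): p₂ = (261 − 2×2194/45) / 7 = 1051/45.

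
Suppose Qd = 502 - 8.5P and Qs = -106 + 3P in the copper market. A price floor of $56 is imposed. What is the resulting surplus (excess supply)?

Equilibrium price would be P* = 1216/23, so the floor at 56 binds.
At P = 56: Qd = 26, Qs = 62.
Surplus = 62 − 26 = 36.

Surplus = 36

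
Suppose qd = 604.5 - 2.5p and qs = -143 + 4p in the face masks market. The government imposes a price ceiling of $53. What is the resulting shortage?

Shortage = 403

Equilibrium price would be p* = 115, so the ceiling at 53 binds.
At p = 53: qd = 604.5 − 2.5(53) = 472, qs = -143 + 4(53) = 69.
Shortage = 472 − 69 = 403.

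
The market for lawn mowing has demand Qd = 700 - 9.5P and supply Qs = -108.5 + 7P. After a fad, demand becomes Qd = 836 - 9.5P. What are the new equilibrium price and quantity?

P' = 1889/33, Q' = 19285/66

Original equilibrium: P* = 49, Q* = 234.5.
New equilibrium: 836 - 9.5P = -108.5 + 7P, so 944.5 = 16.5P and P' = 1889/33; Q' = 836 − 9.5(1889/33) = 19285/66.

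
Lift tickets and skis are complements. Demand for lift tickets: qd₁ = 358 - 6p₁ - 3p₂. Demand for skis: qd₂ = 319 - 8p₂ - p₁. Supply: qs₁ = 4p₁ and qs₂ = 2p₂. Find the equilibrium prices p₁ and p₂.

p₁ = 2623/97, p₂ = 2832/97

Market 1: 358 - 6p₁ - 3p₂ = 4p₁ → 10p₁ + 3p₂ = 358.
Market 2: 10p₂ + p₁ = 319.
Eliminating p₂: 10×(1) − 3×(2) gives 97p₁ = 2623, so p₁ = 2623/97.
Back-substitute into (2): p₂ = (319 − 1×2623/97) / 10 = 2832/97.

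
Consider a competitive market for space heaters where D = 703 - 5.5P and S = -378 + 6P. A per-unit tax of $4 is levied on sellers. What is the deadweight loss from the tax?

Pre-tax equilibrium: P* = 94, Q* = 186.
Tax on sellers shifts supply to S = -378 + 6(P − 4) = -402 + 6P.
703 - 5.5P = -402 + 6P gives buyer price Pb = 2210/23; sellers receive Ps = 2210/23 − 4 = 2118/23.
New quantity: Q = 703 − 5.5(2210/23) = 4014/23.
DWL = ½ × 4 × (186 − 4014/23) = 528/23.

Deadweight loss = 528/23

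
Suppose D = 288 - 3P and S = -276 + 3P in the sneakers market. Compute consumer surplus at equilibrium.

Equilibrium: 288 - 3P = -276 + 3P gives P* = 94, Q* = 6.
Demand choke price (D = 0): P = 96.
CS = ½(96 − 94)(6) = 6.

Consumer surplus = 6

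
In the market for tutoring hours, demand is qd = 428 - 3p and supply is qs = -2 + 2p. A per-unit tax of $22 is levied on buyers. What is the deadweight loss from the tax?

Pre-tax equilibrium: p* = 86, q* = 170.
Tax on buyers shifts demand to qd = 428 − 3(p + 22) = 362 - 3p.
362 - 3p = -2 + 2p gives seller price ps = 72.8; buyers pay pb = 72.8 + 22 = 94.8.
New quantity: q = 428 − 3(94.8) = 143.6.
DWL = ½ × 22 × (170 − 143.6) = 290.4.

Deadweight loss = 290.4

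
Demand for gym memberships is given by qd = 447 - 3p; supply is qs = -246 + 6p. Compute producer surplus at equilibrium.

Producer surplus = 3888

Equilibrium: 447 - 3p = -246 + 6p gives p* = 77, q* = 216.
Supply starts at p = 41 (where qs = 0).
PS = ½(77 − 41)(216) = 3888.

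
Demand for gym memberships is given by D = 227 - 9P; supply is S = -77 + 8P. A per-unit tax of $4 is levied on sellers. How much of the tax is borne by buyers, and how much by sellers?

Buyers bear 32/17, sellers bear 36/17

Pre-tax equilibrium: P* = 304/17, Q* = 1123/17.
Tax on sellers shifts supply to S = -77 + 8(P − 4) = -109 + 8P.
227 - 9P = -109 + 8P gives buyer price Pb = 336/17; sellers receive Ps = 336/17 − 4 = 268/17.
New quantity: Q = 227 − 9(336/17) = 835/17.
Buyer burden = 336/17 − 304/17 = 32/17; seller burden = 304/17 − 268/17 = 36/17.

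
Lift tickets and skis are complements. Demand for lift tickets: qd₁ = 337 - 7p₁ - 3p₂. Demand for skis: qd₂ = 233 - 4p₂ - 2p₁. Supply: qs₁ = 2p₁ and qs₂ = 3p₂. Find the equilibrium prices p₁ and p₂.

p₁ = 1660/57, p₂ = 1423/57

Market 1: 337 - 7p₁ - 3p₂ = 2p₁ → 9p₁ + 3p₂ = 337.
Market 2: 7p₂ + 2p₁ = 233.
Eliminating p₂: 7×(1) − 3×(2) gives 57p₁ = 1660, so p₁ = 1660/57.
Back-substitute into (2): p₂ = (233 − 2×1660/57) / 7 = 1423/57.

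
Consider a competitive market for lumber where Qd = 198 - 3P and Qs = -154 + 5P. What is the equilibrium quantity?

Set Qd = Qs: 198 - 3P = -154 + 5P.
352 = 8P, so P* = 44.
Q* = 198 − 3(44) = 66.

Q* = 66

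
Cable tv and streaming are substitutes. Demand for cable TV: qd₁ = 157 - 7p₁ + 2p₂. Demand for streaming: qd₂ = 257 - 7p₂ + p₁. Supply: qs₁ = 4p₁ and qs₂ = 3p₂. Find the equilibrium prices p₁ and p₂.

Market 1: 157 - 7p₁ + 2p₂ = 4p₁ → 11p₁ - 2p₂ = 157.
Market 2: 10p₂ - p₁ = 257.
Eliminating p₂: 10×(1) + 2×(2) gives 108p₁ = 2084, so p₁ = 521/27.
Back-substitute into (2): p₂ = (257 + 1×521/27) / 10 = 746/27.

p₁ = 521/27, p₂ = 746/27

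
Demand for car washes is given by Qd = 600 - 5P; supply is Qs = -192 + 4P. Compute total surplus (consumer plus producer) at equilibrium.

Total surplus = 5760

Equilibrium: 600 - 5P = -192 + 4P gives P* = 88, Q* = 160.
Demand choke price: P = 120; supply starts at P = 48.
CS = ½(120 − 88)(160) = 2560; PS = ½(88 − 48)(160) = 3200.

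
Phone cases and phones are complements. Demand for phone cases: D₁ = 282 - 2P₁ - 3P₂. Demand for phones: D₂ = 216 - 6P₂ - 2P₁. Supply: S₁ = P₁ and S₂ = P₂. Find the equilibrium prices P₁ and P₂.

Market 1: 282 - 2P₁ - 3P₂ = P₁ → 3P₁ + 3P₂ = 282.
Market 2: 7P₂ + 2P₁ = 216.
Eliminating P₂: 7×(1) − 3×(2) gives 15P₁ = 1326, so P₁ = 88.4.
Back-substitute into (2): P₂ = (216 − 2×88.4) / 7 = 5.6.

P₁ = 88.4, P₂ = 5.6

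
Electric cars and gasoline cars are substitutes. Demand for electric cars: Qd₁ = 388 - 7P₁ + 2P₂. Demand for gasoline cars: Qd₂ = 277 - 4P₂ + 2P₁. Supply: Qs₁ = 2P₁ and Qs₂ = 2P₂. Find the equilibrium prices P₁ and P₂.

P₁ = 57.64, P₂ = 65.38

Market 1: 388 - 7P₁ + 2P₂ = 2P₁ → 9P₁ - 2P₂ = 388.
Market 2: 6P₂ - 2P₁ = 277.
Eliminating P₂: 6×(1) + 2×(2) gives 50P₁ = 2882, so P₁ = 57.64.
Back-substitute into (2): P₂ = (277 + 2×57.64) / 6 = 65.38.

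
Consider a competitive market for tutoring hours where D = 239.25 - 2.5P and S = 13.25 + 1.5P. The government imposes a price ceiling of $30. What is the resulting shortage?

Equilibrium price would be P* = 56.5, so the ceiling at 30 binds.
At P = 30: D = 239.25 − 2.5(30) = 164.25, S = 13.25 + 1.5(30) = 58.25.
Shortage = 164.25 − 58.25 = 106.

Shortage = 106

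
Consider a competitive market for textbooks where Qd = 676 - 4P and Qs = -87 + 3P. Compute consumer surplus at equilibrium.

Consumer surplus = 7200

Equilibrium: 676 - 4P = -87 + 3P gives P* = 109, Q* = 240.
Demand choke price (Qd = 0): P = 169.
CS = ½(169 − 109)(240) = 7200.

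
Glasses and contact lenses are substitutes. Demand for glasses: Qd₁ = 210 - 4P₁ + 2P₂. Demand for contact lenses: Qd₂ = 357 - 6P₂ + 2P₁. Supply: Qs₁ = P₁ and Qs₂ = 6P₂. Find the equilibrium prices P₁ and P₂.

P₁ = 57.75, P₂ = 39.375

Market 1: 210 - 4P₁ + 2P₂ = P₁ → 5P₁ - 2P₂ = 210.
Market 2: 12P₂ - 2P₁ = 357.
Eliminating P₂: 12×(1) + 2×(2) gives 56P₁ = 3234, so P₁ = 57.75.
Back-substitute into (2): P₂ = (357 + 2×57.75) / 12 = 39.375.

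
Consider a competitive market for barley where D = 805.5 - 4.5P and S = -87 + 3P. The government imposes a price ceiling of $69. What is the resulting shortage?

Shortage = 375

Equilibrium price would be P* = 119, so the ceiling at 69 binds.
At P = 69: D = 805.5 − 4.5(69) = 495, S = -87 + 3(69) = 120.
Shortage = 495 − 120 = 375.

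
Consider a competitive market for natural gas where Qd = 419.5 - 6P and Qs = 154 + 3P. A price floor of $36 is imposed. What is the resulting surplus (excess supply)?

Surplus = 58.5

Equilibrium price would be P* = 29.5, so the floor at 36 binds.
At P = 36: Qd = 203.5, Qs = 262.
Surplus = 262 − 203.5 = 58.5.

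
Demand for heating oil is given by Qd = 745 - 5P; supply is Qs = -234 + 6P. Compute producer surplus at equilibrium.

Equilibrium: 745 - 5P = -234 + 6P gives P* = 89, Q* = 300.
Supply starts at P = 39 (where Qs = 0).
PS = ½(89 − 39)(300) = 7500.

Producer surplus = 7500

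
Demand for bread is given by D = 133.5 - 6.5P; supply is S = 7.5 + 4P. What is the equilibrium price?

Set D = S: 133.5 - 6.5P = 7.5 + 4P.
126 = 10.5P, so P* = 12.
Q* = 133.5 − 6.5(12) = 55.5.

P* = 12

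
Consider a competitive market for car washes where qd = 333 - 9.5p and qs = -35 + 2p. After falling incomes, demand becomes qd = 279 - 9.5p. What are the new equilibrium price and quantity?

Original equilibrium: p* = 32, q* = 29.
New equilibrium: 279 - 9.5p = -35 + 2p, so 314 = 11.5p and p' = 628/23; q' = 279 − 9.5(628/23) = 451/23.

p' = 628/23, q' = 451/23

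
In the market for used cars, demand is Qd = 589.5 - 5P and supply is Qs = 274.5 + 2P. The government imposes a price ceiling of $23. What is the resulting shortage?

Equilibrium price would be P* = 45, so the ceiling at 23 binds.
At P = 23: Qd = 589.5 − 5(23) = 474.5, Qs = 274.5 + 2(23) = 320.5.
Shortage = 474.5 − 320.5 = 154.

Shortage = 154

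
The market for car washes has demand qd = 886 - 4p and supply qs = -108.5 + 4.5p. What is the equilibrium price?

p* = 117

Set qd = qs: 886 - 4p = -108.5 + 4.5p.
994.5 = 8.5p, so p* = 117.
q* = 886 − 4(117) = 418.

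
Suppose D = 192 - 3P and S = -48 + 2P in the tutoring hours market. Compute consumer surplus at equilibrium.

Equilibrium: 192 - 3P = -48 + 2P gives P* = 48, Q* = 48.
Demand choke price (D = 0): P = 64.
CS = ½(64 − 48)(48) = 384.

Consumer surplus = 384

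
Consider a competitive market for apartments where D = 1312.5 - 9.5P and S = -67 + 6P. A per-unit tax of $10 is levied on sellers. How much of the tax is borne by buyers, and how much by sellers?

Buyers bear 120/31, sellers bear 190/31

Pre-tax equilibrium: P* = 89, Q* = 467.
Tax on sellers shifts supply to S = -67 + 6(P − 10) = -127 + 6P.
1312.5 - 9.5P = -127 + 6P gives buyer price Pb = 2879/31; sellers receive Ps = 2879/31 − 10 = 2569/31.
New quantity: Q = 1312.5 − 9.5(2879/31) = 13337/31.
Buyer burden = 2879/31 − 89 = 120/31; seller burden = 89 − 2569/31 = 190/31.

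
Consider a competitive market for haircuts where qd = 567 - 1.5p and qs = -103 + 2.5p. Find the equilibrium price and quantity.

p* = 167.5, q* = 315.75

Set qd = qs: 567 - 1.5p = -103 + 2.5p.
670 = 4p, so p* = 167.5.
q* = 567 − 1.5(167.5) = 315.75.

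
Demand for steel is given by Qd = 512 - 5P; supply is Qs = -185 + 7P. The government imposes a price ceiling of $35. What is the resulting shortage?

Equilibrium price would be P* = 697/12, so the ceiling at 35 binds.
At P = 35: Qd = 512 − 5(35) = 337, Qs = -185 + 7(35) = 60.
Shortage = 337 − 60 = 277.

Shortage = 277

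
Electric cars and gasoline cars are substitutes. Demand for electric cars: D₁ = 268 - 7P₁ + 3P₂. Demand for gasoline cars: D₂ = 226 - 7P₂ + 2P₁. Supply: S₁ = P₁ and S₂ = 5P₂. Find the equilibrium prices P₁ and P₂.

Market 1: 268 - 7P₁ + 3P₂ = P₁ → 8P₁ - 3P₂ = 268.
Market 2: 12P₂ - 2P₁ = 226.
Eliminating P₂: 12×(1) + 3×(2) gives 90P₁ = 3894, so P₁ = 649/15.
Back-substitute into (2): P₂ = (226 + 2×649/15) / 12 = 1172/45.

P₁ = 649/15, P₂ = 1172/45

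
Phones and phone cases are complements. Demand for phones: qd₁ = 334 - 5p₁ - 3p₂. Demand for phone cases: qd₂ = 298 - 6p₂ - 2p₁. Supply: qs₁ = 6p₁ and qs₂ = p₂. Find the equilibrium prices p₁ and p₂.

Market 1: 334 - 5p₁ - 3p₂ = 6p₁ → 11p₁ + 3p₂ = 334.
Market 2: 7p₂ + 2p₁ = 298.
Eliminating p₂: 7×(1) − 3×(2) gives 71p₁ = 1444, so p₁ = 1444/71.
Back-substitute into (2): p₂ = (298 − 2×1444/71) / 7 = 2610/71.

p₁ = 1444/71, p₂ = 2610/71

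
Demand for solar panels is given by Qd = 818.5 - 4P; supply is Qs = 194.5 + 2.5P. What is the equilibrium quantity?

Q* = 434.5

Set Qd = Qs: 818.5 - 4P = 194.5 + 2.5P.
624 = 6.5P, so P* = 96.
Q* = 818.5 − 4(96) = 434.5.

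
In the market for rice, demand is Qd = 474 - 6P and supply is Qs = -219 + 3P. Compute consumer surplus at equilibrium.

Equilibrium: 474 - 6P = -219 + 3P gives P* = 77, Q* = 12.
Demand choke price (Qd = 0): P = 79.
CS = ½(79 − 77)(12) = 12.

Consumer surplus = 12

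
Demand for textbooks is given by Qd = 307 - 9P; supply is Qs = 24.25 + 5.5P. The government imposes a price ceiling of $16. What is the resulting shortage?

Equilibrium price would be P* = 19.5, so the ceiling at 16 binds.
At P = 16: Qd = 307 − 9(16) = 163, Qs = 24.25 + 5.5(16) = 112.25.
Shortage = 163 − 112.25 = 50.75.

Shortage = 50.75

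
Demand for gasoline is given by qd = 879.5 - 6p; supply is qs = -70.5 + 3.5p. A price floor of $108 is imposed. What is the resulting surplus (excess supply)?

Equilibrium price would be p* = 100, so the floor at 108 binds.
At p = 108: qd = 231.5, qs = 307.5.
Surplus = 307.5 − 231.5 = 76.

Surplus = 76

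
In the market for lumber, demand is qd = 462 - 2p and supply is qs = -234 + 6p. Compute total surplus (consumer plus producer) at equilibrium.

Equilibrium: 462 - 2p = -234 + 6p gives p* = 87, q* = 288.
Demand choke price: p = 231; supply starts at p = 39.
CS = ½(231 − 87)(288) = 20736; PS = ½(87 − 39)(288) = 6912.

Total surplus = 27648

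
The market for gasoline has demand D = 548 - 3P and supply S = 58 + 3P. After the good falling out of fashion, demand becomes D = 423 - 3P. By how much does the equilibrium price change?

ΔP = -125/6

Original equilibrium: P* = 245/3, Q* = 303.
New equilibrium: 423 - 3P = 58 + 3P, so 365 = 6P and P' = 365/6; Q' = 423 − 3(365/6) = 240.5.
Change in price: 365/6 − 245/3 = -125/6.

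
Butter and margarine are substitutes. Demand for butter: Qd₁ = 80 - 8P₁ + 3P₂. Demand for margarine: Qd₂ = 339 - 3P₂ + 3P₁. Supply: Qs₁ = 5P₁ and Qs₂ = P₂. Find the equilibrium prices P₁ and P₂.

Market 1: 80 - 8P₁ + 3P₂ = 5P₁ → 13P₁ - 3P₂ = 80.
Market 2: 4P₂ - 3P₁ = 339.
Eliminating P₂: 4×(1) + 3×(2) gives 43P₁ = 1337, so P₁ = 1337/43.
Back-substitute into (2): P₂ = (339 + 3×1337/43) / 4 = 4647/43.

P₁ = 1337/43, P₂ = 4647/43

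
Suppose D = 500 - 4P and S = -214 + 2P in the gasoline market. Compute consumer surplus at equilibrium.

Equilibrium: 500 - 4P = -214 + 2P gives P* = 119, Q* = 24.
Demand choke price (D = 0): P = 125.
CS = ½(125 − 119)(24) = 72.

Consumer surplus = 72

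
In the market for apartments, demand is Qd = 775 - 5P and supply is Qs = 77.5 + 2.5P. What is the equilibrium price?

Set Qd = Qs: 775 - 5P = 77.5 + 2.5P.
697.5 = 7.5P, so P* = 93.
Q* = 775 − 5(93) = 310.

P* = 93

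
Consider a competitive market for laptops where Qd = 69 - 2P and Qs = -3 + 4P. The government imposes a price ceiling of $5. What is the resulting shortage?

Shortage = 42

Equilibrium price would be P* = 12, so the ceiling at 5 binds.
At P = 5: Qd = 69 − 2(5) = 59, Qs = -3 + 4(5) = 17.
Shortage = 59 − 17 = 42.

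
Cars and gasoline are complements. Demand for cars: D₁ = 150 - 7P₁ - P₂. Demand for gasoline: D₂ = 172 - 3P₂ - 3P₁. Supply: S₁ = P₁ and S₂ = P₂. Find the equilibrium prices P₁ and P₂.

Market 1: 150 - 7P₁ - P₂ = P₁ → 8P₁ + P₂ = 150.
Market 2: 4P₂ + 3P₁ = 172.
Eliminating P₂: 4×(1) − 1×(2) gives 29P₁ = 428, so P₁ = 428/29.
Back-substitute into (2): P₂ = (172 − 3×428/29) / 4 = 926/29.

P₁ = 428/29, P₂ = 926/29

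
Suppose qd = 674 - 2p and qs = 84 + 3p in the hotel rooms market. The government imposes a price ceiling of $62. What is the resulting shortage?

Equilibrium price would be p* = 118, so the ceiling at 62 binds.
At p = 62: qd = 674 − 2(62) = 550, qs = 84 + 3(62) = 270.
Shortage = 550 − 270 = 280.

Shortage = 280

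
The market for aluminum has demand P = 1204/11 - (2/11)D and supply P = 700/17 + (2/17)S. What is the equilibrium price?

Set the two price expressions equal: 1204/11 - (2/11)Q = 700/17 + (2/17)Q.
12768/187 = (56/187)Q, so Q* = 228.
P* = 1204/11 − (2/11)(228) = 68.

P* = 68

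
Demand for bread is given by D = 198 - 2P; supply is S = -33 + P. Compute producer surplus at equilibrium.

Equilibrium: 198 - 2P = -33 + P gives P* = 77, Q* = 44.
Supply starts at P = 33 (where S = 0).
PS = ½(77 − 33)(44) = 968.

Producer surplus = 968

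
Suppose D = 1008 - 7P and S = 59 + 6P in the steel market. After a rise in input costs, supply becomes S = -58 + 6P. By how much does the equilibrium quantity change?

ΔQ = -63

Original equilibrium: P* = 73, Q* = 497.
New equilibrium: 1008 - 7P = -58 + 6P, so 1066 = 13P and P' = 82; Q' = 1008 − 7(82) = 434.
Change in quantity: 434 − 497 = -63.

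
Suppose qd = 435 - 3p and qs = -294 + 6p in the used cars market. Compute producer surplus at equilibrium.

Producer surplus = 3072

Equilibrium: 435 - 3p = -294 + 6p gives p* = 81, q* = 192.
Supply starts at p = 49 (where qs = 0).
PS = ½(81 − 49)(192) = 3072.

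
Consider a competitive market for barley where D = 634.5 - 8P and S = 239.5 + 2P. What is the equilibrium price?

P* = 39.5

Set D = S: 634.5 - 8P = 239.5 + 2P.
395 = 10P, so P* = 39.5.
Q* = 634.5 − 8(39.5) = 318.5.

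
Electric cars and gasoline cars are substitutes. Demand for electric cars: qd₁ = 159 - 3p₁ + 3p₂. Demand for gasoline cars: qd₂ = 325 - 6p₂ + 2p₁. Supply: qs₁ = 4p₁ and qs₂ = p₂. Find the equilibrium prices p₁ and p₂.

Market 1: 159 - 3p₁ + 3p₂ = 4p₁ → 7p₁ - 3p₂ = 159.
Market 2: 7p₂ - 2p₁ = 325.
Eliminating p₂: 7×(1) + 3×(2) gives 43p₁ = 2088, so p₁ = 2088/43.
Back-substitute into (2): p₂ = (325 + 2×2088/43) / 7 = 2593/43.

p₁ = 2088/43, p₂ = 2593/43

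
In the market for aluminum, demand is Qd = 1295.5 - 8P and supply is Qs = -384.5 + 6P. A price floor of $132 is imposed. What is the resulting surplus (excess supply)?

Equilibrium price would be P* = 120, so the floor at 132 binds.
At P = 132: Qd = 239.5, Qs = 407.5.
Surplus = 407.5 − 239.5 = 168.

Surplus = 168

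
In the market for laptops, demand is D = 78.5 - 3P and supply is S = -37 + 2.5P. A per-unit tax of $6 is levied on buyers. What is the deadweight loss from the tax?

Pre-tax equilibrium: P* = 21, Q* = 15.5.
Tax on buyers shifts demand to D = 78.5 − 3(P + 6) = 60.5 - 3P.
60.5 - 3P = -37 + 2.5P gives seller price Ps = 195/11; buyers pay Pb = 195/11 + 6 = 261/11.
New quantity: Q = 78.5 − 3(261/11) = 161/22.
DWL = ½ × 6 × (15.5 − 161/22) = 270/11.

Deadweight loss = 270/11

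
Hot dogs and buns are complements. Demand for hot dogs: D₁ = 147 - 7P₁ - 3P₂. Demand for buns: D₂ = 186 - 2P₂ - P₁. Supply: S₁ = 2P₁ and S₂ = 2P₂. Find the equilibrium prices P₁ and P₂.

Market 1: 147 - 7P₁ - 3P₂ = 2P₁ → 9P₁ + 3P₂ = 147.
Market 2: 4P₂ + P₁ = 186.
Eliminating P₂: 4×(1) − 3×(2) gives 33P₁ = 30, so P₁ = 10/11.
Back-substitute into (2): P₂ = (186 − 1×10/11) / 4 = 509/11.

P₁ = 10/11, P₂ = 509/11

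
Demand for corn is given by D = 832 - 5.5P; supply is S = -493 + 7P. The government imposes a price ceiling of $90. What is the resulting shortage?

Equilibrium price would be P* = 106, so the ceiling at 90 binds.
At P = 90: D = 832 − 5.5(90) = 337, S = -493 + 7(90) = 137.
Shortage = 337 − 137 = 200.

Shortage = 200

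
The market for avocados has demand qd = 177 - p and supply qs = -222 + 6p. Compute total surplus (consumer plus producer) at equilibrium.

Total surplus = 8400

Equilibrium: 177 - p = -222 + 6p gives p* = 57, q* = 120.
Demand choke price: p = 177; supply starts at p = 37.
CS = ½(177 − 57)(120) = 7200; PS = ½(57 − 37)(120) = 1200.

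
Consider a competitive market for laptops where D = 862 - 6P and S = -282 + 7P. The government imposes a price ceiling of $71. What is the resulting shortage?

Shortage = 221

Equilibrium price would be P* = 88, so the ceiling at 71 binds.
At P = 71: D = 862 − 6(71) = 436, S = -282 + 7(71) = 215.
Shortage = 436 − 215 = 221.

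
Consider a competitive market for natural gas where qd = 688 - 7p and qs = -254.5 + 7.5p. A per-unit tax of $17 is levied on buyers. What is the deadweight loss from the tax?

Deadweight loss = 30345/58

Pre-tax equilibrium: p* = 65, q* = 233.
Tax on buyers shifts demand to qd = 688 − 7(p + 17) = 569 - 7p.
569 - 7p = -254.5 + 7.5p gives seller price ps = 1647/29; buyers pay pb = 1647/29 + 17 = 2140/29.
New quantity: q = 688 − 7(2140/29) = 4972/29.
DWL = ½ × 17 × (233 − 4972/29) = 30345/58.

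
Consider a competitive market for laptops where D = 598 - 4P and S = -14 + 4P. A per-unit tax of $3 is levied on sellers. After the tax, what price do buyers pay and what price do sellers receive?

Buyers pay $78, sellers receive $75

Pre-tax equilibrium: P* = 76.5, Q* = 292.
Tax on sellers shifts supply to S = -14 + 4(P − 3) = -26 + 4P.
598 - 4P = -26 + 4P gives buyer price Pb = 78; sellers receive Ps = 78 − 3 = 75.
New quantity: Q = 598 − 4(78) = 286.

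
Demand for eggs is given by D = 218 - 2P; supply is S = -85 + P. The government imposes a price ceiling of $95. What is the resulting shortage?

Equilibrium price would be P* = 101, so the ceiling at 95 binds.
At P = 95: D = 218 − 2(95) = 28, S = -85 + 1(95) = 10.
Shortage = 28 − 10 = 18.

Shortage = 18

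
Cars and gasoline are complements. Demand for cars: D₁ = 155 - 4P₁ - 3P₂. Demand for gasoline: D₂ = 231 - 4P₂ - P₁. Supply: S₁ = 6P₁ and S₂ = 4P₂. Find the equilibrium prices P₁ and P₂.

Market 1: 155 - 4P₁ - 3P₂ = 6P₁ → 10P₁ + 3P₂ = 155.
Market 2: 8P₂ + P₁ = 231.
Eliminating P₂: 8×(1) − 3×(2) gives 77P₁ = 547, so P₁ = 547/77.
Back-substitute into (2): P₂ = (231 − 1×547/77) / 8 = 2155/77.

P₁ = 547/77, P₂ = 2155/77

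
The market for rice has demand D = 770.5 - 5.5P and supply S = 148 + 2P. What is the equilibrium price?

Set D = S: 770.5 - 5.5P = 148 + 2P.
622.5 = 7.5P, so P* = 83.
Q* = 770.5 − 5.5(83) = 314.

P* = 83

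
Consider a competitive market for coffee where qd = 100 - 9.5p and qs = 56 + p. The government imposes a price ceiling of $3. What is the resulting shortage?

Shortage = 12.5

Equilibrium price would be p* = 88/21, so the ceiling at 3 binds.
At p = 3: qd = 100 − 9.5(3) = 71.5, qs = 56 + 1(3) = 59.
Shortage = 71.5 − 59 = 12.5.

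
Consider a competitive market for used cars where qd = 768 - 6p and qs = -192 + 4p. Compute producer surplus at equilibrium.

Producer surplus = 4608

Equilibrium: 768 - 6p = -192 + 4p gives p* = 96, q* = 192.
Supply starts at p = 48 (where qs = 0).
PS = ½(96 − 48)(192) = 4608.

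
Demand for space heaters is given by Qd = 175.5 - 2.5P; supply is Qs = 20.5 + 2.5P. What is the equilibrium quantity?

Q* = 98

Set Qd = Qs: 175.5 - 2.5P = 20.5 + 2.5P.
155 = 5P, so P* = 31.
Q* = 175.5 − 2.5(31) = 98.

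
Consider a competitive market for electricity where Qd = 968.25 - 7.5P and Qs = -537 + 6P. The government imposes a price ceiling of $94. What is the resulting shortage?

Equilibrium price would be P* = 111.5, so the ceiling at 94 binds.
At P = 94: Qd = 968.25 − 7.5(94) = 263.25, Qs = -537 + 6(94) = 27.
Shortage = 263.25 − 27 = 236.25.

Shortage = 236.25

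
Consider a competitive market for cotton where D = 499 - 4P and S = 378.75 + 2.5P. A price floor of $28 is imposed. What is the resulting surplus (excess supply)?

Equilibrium price would be P* = 18.5, so the floor at 28 binds.
At P = 28: D = 387, S = 448.75.
Surplus = 448.75 − 387 = 61.75.

Surplus = 61.75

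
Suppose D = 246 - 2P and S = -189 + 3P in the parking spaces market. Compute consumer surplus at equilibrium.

Consumer surplus = 1296

Equilibrium: 246 - 2P = -189 + 3P gives P* = 87, Q* = 72.
Demand choke price (D = 0): P = 123.
CS = ½(123 − 87)(72) = 1296.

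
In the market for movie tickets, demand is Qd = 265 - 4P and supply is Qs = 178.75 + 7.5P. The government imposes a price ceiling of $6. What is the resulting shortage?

Shortage = 17.25

Equilibrium price would be P* = 7.5, so the ceiling at 6 binds.
At P = 6: Qd = 265 − 4(6) = 241, Qs = 178.75 + 7.5(6) = 223.75.
Shortage = 241 − 223.75 = 17.25.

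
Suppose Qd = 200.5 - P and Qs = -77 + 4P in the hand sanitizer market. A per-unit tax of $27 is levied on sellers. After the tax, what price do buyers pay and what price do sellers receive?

Pre-tax equilibrium: P* = 55.5, Q* = 145.
Tax on sellers shifts supply to Qs = -77 + 4(P − 27) = -185 + 4P.
200.5 - P = -185 + 4P gives buyer price Pb = 77.1; sellers receive Ps = 77.1 − 27 = 50.1.
New quantity: Q = 200.5 − 1(77.1) = 123.4.

Buyers pay $77.1, sellers receive $50.1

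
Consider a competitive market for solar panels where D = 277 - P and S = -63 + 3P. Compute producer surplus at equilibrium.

Equilibrium: 277 - P = -63 + 3P gives P* = 85, Q* = 192.
Supply starts at P = 21 (where S = 0).
PS = ½(85 − 21)(192) = 6144.

Producer surplus = 6144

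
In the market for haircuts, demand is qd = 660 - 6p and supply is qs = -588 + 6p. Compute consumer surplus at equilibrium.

Equilibrium: 660 - 6p = -588 + 6p gives p* = 104, q* = 36.
Demand choke price (qd = 0): p = 110.
CS = ½(110 − 104)(36) = 108.

Consumer surplus = 108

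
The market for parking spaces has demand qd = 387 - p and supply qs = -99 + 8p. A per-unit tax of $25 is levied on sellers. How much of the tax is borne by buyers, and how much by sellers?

Buyers bear 200/9, sellers bear 25/9

Pre-tax equilibrium: p* = 54, q* = 333.
Tax on sellers shifts supply to qs = -99 + 8(p − 25) = -299 + 8p.
387 - p = -299 + 8p gives buyer price pb = 686/9; sellers receive ps = 686/9 − 25 = 461/9.
New quantity: q = 387 − 1(686/9) = 2797/9.
Buyer burden = 686/9 − 54 = 200/9; seller burden = 54 − 461/9 = 25/9.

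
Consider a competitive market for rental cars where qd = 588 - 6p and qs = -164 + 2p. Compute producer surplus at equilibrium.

Equilibrium: 588 - 6p = -164 + 2p gives p* = 94, q* = 24.
Supply starts at p = 82 (where qs = 0).
PS = ½(94 − 82)(24) = 144.

Producer surplus = 144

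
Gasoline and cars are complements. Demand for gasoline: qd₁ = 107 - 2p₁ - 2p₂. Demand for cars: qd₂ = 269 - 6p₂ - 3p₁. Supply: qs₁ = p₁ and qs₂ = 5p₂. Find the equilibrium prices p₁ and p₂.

p₁ = 71/3, p₂ = 18

Market 1: 107 - 2p₁ - 2p₂ = p₁ → 3p₁ + 2p₂ = 107.
Market 2: 11p₂ + 3p₁ = 269.
Eliminating p₂: 11×(1) − 2×(2) gives 27p₁ = 639, so p₁ = 71/3.
Back-substitute into (2): p₂ = (269 − 3×71/3) / 11 = 18.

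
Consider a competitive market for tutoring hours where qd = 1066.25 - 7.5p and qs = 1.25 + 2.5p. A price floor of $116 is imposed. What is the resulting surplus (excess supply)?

Surplus = 95

Equilibrium price would be p* = 106.5, so the floor at 116 binds.
At p = 116: qd = 196.25, qs = 291.25.
Surplus = 291.25 − 196.25 = 95.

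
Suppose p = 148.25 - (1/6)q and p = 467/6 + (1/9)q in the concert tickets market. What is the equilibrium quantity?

q* = 253.5

Set the two price expressions equal: 148.25 - (1/6)q = 467/6 + (1/9)q.
845/12 = (5/18)q, so q* = 253.5.
p* = 148.25 − (1/6)(253.5) = 106.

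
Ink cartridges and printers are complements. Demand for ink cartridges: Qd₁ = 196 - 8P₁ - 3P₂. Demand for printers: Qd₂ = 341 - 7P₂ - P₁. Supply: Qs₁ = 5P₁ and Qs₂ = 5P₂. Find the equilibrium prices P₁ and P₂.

Market 1: 196 - 8P₁ - 3P₂ = 5P₁ → 13P₁ + 3P₂ = 196.
Market 2: 12P₂ + P₁ = 341.
Eliminating P₂: 12×(1) − 3×(2) gives 153P₁ = 1329, so P₁ = 443/51.
Back-substitute into (2): P₂ = (341 − 1×443/51) / 12 = 4237/153.

P₁ = 443/51, P₂ = 4237/153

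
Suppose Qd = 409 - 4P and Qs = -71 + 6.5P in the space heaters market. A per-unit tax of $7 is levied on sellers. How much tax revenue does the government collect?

Tax revenue = 4385/3

Pre-tax equilibrium: P* = 320/7, Q* = 1583/7.
Tax on sellers shifts supply to Qs = -71 + 6.5(P − 7) = -116.5 + 6.5P.
409 - 4P = -116.5 + 6.5P gives buyer price Pb = 1051/21; sellers receive Ps = 1051/21 − 7 = 904/21.
New quantity: Q = 409 − 4(1051/21) = 4385/21.
Revenue = 7 × 4385/21 = 4385/3.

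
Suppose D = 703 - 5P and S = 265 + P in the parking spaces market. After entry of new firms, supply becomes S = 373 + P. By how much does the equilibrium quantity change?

ΔQ = 90

Original equilibrium: P* = 73, Q* = 338.
New equilibrium: 703 - 5P = 373 + P, so 330 = 6P and P' = 55; Q' = 703 − 5(55) = 428.
Change in quantity: 428 − 338 = 90.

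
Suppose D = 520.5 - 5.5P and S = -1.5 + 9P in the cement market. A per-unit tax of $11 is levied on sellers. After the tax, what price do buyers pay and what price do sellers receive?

Buyers pay 1242/29, sellers receive 923/29

Pre-tax equilibrium: P* = 36, Q* = 322.5.
Tax on sellers shifts supply to S = -1.5 + 9(P − 11) = -100.5 + 9P.
520.5 - 5.5P = -100.5 + 9P gives buyer price Pb = 1242/29; sellers receive Ps = 1242/29 − 11 = 923/29.
New quantity: Q = 520.5 − 5.5(1242/29) = 16527/58.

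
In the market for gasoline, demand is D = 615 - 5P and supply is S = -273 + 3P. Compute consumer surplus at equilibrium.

Equilibrium: 615 - 5P = -273 + 3P gives P* = 111, Q* = 60.
Demand choke price (D = 0): P = 123.
CS = ½(123 − 111)(60) = 360.

Consumer surplus = 360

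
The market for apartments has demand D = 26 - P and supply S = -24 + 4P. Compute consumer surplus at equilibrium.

Equilibrium: 26 - P = -24 + 4P gives P* = 10, Q* = 16.
Demand choke price (D = 0): P = 26.
CS = ½(26 − 10)(16) = 128.

Consumer surplus = 128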